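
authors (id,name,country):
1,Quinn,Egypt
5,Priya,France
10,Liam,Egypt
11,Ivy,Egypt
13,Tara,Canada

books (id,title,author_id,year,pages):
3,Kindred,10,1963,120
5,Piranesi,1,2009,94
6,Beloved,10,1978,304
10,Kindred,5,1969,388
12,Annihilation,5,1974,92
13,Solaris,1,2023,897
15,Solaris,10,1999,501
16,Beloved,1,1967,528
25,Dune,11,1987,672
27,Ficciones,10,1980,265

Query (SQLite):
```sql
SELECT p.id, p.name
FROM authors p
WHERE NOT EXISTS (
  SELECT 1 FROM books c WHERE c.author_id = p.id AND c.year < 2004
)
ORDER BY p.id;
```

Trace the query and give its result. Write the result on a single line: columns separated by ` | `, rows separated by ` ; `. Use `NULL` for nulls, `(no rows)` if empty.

13 | Tara

For each authors row, check whether any books with matching author_id has year < 2004.
Keep rows where that is false.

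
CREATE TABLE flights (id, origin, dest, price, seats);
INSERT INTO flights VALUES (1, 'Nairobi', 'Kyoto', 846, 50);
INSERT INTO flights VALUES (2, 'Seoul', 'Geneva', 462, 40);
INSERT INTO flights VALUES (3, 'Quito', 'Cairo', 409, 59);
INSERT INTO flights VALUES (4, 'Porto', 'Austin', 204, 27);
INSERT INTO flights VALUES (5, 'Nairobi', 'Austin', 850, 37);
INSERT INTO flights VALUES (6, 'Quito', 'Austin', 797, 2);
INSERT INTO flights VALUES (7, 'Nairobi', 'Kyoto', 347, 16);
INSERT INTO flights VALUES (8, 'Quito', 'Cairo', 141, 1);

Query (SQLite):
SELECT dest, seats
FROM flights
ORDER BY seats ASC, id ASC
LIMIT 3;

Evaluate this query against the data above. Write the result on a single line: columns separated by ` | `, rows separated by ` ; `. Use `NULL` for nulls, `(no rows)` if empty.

Sort by seats asc, tiebreak id asc: (1, id=8), (2, id=6), (16, id=7), (27, id=4), (37, id=5), (40, id=2) …. Take first 3.

Cairo | 1 ; Austin | 2 ; Kyoto | 16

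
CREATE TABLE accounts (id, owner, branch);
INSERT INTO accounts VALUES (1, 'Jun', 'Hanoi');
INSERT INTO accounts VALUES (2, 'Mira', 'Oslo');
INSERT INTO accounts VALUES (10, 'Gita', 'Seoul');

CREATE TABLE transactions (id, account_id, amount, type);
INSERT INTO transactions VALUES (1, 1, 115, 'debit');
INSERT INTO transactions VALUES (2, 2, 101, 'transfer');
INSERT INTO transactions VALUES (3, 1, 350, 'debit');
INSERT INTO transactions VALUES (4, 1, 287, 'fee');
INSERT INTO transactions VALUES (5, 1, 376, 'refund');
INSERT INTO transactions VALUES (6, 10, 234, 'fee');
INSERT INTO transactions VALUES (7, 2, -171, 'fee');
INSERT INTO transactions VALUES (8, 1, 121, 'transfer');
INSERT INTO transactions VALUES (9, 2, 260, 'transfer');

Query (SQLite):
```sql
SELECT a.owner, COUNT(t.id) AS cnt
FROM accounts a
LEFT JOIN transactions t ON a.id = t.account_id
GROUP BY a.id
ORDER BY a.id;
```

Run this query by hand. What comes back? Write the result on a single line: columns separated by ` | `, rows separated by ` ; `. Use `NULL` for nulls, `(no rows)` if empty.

Jun | 5 ; Mira | 3 ; Gita | 1

LEFT JOIN keeps every accounts row; unmatched ones get NULL for transactions columns.
Group by accounts.id and compute COUNT(t.id). COUNT(col) of an all-NULL group is 0.
  1: ids {1, 3, 4, 5, 8} → COUNT(t.id)=5
  2: ids {2, 7, 9} → COUNT(t.id)=3
  10: ids {6} → COUNT(t.id)=1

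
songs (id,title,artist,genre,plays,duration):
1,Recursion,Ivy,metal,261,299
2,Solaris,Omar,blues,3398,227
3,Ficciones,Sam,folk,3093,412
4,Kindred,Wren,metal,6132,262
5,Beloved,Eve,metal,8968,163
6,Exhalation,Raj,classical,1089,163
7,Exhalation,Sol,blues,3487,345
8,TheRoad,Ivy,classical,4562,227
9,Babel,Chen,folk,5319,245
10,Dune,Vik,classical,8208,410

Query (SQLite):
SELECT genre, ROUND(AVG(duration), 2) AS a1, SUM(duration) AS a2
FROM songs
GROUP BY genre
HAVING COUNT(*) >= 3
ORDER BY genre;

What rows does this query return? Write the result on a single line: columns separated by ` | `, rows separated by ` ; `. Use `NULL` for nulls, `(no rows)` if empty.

classical | 266.67 | 800 ; metal | 241.33 | 724

Group songs by genre.
Per group compute: ROUND(AVG(duration), 2), SUM(duration).
HAVING: drop groups with fewer than 3 rows.
  blues: ids {2, 7} → ROUND(AVG(duration), 2)=286, SUM(duration)=572
  classical: ids {6, 8, 10} → ROUND(AVG(duration), 2)=266.67, SUM(duration)=800
  folk: ids {3, 9} → ROUND(AVG(duration), 2)=328.5, SUM(duration)=657
  metal: ids {1, 4, 5} → ROUND(AVG(duration), 2)=241.33, SUM(duration)=724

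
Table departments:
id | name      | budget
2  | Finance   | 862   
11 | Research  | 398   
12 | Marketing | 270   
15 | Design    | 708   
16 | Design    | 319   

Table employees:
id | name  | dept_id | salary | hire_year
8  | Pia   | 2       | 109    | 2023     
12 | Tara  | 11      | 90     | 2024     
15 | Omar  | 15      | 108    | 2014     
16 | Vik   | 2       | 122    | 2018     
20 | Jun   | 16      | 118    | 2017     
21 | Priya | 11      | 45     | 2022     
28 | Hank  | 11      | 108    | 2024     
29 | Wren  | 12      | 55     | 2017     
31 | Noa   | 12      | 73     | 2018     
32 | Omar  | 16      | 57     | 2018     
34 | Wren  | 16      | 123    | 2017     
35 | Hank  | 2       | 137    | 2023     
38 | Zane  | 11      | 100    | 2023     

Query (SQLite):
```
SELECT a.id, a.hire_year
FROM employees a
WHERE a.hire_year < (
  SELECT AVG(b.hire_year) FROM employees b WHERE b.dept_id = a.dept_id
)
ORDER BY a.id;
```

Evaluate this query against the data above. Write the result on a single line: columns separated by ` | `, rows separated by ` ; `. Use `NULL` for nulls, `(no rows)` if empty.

16 | 2018 ; 20 | 2017 ; 21 | 2022 ; 29 | 2017 ; 34 | 2017 ; 38 | 2023

For each employees row a, compute AVG(hire_year) over rows sharing a.dept_id.
Keep row a if a.hire_year < that per-group AVG.
  dept_id=2: AVG(hire_year) = 2021.333333
  dept_id=11: AVG(hire_year) = 2023.25
  dept_id=12: AVG(hire_year) = 2017.5
  dept_id=15: AVG(hire_year) = 2014.0
  dept_id=16: AVG(hire_year) = 2017.333333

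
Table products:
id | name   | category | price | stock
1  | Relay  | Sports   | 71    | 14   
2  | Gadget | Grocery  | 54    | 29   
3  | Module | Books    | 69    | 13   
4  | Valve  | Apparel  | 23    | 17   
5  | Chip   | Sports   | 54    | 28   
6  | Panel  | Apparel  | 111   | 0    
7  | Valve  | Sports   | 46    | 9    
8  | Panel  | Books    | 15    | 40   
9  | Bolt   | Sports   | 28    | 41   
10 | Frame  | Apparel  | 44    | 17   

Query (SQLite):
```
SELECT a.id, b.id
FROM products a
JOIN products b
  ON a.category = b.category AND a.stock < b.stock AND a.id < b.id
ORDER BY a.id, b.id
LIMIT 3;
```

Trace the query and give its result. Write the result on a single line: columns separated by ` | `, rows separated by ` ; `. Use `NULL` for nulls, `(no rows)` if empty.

Pairs (a,b) with same category, a.stock < b.stock, a.id < b.id.
category groups: Apparel:{4,6,10} Books:{3,8} Grocery:{2} Sports:{1,5,7,9}
Ordered by (a.id, b.id); first 3.

1 | 5 ; 1 | 9 ; 3 | 8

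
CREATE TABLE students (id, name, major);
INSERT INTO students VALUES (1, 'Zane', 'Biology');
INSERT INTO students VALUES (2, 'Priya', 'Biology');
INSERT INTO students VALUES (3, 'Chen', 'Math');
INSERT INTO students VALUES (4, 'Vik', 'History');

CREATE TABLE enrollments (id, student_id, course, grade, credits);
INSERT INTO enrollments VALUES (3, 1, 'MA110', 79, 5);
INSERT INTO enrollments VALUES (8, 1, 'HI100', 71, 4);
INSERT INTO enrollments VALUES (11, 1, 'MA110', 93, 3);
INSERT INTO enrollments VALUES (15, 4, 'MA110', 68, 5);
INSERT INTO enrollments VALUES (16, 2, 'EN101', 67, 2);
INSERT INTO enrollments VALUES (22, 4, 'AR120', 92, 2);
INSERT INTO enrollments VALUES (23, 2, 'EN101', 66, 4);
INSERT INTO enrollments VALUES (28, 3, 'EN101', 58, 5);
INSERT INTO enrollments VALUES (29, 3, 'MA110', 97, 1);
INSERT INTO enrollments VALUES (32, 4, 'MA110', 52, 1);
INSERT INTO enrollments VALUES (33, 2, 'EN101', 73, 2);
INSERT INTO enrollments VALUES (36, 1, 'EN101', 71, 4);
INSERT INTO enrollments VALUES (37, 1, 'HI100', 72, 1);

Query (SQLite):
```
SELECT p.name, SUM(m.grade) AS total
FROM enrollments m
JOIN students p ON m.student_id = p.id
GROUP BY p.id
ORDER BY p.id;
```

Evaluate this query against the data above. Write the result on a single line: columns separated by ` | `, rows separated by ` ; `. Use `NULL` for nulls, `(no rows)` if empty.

Zane | 386 ; Priya | 206 ; Chen | 155 ; Vik | 212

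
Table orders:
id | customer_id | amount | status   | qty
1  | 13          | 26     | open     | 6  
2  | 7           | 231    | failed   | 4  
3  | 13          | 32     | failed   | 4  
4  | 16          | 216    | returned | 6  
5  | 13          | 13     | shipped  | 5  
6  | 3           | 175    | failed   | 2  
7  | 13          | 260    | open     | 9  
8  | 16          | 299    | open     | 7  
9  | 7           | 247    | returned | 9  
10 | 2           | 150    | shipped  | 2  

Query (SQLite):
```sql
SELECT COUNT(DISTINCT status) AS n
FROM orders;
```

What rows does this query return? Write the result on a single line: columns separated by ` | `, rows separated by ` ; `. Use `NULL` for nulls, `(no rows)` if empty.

Count distinct non-NULL status values.

4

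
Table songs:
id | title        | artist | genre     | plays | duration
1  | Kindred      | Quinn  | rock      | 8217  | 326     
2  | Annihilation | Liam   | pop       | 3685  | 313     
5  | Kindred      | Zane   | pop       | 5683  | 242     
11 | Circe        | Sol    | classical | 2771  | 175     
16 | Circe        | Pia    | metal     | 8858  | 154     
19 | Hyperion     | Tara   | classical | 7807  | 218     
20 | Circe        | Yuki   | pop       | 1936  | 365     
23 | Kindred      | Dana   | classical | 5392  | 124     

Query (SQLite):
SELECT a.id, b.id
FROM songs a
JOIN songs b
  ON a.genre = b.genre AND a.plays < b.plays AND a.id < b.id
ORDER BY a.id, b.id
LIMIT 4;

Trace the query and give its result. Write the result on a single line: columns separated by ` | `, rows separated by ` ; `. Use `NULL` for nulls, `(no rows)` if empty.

2 | 5 ; 11 | 19 ; 11 | 23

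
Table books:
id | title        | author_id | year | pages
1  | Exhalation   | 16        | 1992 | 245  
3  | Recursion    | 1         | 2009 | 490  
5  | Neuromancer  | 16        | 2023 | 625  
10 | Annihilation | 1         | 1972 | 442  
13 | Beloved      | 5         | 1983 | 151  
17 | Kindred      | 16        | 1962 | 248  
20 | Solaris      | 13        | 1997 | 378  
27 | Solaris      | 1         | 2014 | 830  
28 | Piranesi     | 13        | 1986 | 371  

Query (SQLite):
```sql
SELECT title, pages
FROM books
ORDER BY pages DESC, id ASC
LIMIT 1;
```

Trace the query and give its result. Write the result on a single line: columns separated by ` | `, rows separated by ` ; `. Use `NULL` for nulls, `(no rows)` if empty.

Sort by pages desc, tiebreak id asc: (830, id=27), (625, id=5), (490, id=3), (442, id=10) …. Take first 1.

Solaris | 830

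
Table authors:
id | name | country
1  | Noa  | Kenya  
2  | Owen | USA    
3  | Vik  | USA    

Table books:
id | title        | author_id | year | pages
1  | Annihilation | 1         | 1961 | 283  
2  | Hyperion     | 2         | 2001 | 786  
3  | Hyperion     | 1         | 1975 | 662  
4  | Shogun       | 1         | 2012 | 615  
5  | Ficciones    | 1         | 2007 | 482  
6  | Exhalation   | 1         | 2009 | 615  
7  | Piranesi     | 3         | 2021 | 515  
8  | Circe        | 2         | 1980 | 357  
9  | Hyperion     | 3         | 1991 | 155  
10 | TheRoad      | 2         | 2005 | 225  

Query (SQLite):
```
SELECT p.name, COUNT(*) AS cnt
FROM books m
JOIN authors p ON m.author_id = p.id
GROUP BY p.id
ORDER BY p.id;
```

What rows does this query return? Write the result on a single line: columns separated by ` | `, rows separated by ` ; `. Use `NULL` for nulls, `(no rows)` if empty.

Noa | 5 ; Owen | 3 ; Vik | 2

Join each books row to its authors via author_id.
Group joined rows by authors.id; compute COUNT(*) per group.
  1: ids {1, 3, 4, 5, 6} → COUNT(*)=5
  2: ids {2, 8, 10} → COUNT(*)=3
  3: ids {7, 9} → COUNT(*)=2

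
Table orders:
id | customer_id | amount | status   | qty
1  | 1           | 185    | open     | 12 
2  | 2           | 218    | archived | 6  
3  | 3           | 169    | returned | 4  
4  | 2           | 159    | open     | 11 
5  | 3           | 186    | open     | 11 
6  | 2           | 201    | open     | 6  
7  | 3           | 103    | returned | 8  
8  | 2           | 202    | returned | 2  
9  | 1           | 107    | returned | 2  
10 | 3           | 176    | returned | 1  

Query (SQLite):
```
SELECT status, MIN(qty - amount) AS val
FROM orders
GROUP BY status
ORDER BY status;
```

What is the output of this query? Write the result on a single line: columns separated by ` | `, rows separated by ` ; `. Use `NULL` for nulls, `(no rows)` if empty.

archived | -212 ; open | -195 ; returned | -200

For each row compute qty - amount.
Group by status; take MIN of the expression per group.
  archived: ids {2} → MIN(qty - amount)=-212
  open: ids {1, 4, 5, 6} → MIN(qty - amount)=-195
  returned: ids {3, 7, 8, 9, 10} → MIN(qty - amount)=-200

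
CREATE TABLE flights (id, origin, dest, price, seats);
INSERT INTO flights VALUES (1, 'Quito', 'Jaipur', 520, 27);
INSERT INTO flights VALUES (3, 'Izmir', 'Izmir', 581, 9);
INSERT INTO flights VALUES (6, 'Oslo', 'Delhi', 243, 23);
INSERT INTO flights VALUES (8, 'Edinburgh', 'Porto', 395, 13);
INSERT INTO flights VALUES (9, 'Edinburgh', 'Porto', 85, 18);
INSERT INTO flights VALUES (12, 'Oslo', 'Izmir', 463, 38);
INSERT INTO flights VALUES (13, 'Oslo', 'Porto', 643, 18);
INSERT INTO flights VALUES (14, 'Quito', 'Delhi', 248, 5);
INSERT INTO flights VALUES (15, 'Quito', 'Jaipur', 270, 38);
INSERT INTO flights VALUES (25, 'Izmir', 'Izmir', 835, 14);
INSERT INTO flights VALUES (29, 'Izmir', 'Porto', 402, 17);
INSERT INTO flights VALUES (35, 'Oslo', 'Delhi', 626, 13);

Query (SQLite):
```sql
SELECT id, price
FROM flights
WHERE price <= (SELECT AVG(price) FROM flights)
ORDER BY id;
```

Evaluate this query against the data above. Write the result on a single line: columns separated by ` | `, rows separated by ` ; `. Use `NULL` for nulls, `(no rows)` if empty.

Scalar subquery: AVG(price) over all flights rows = 442.583333 (≈; comparison uses full precision).
Keep rows where price <= that value.

6 | 243 ; 8 | 395 ; 9 | 85 ; 14 | 248 ; 15 | 270 ; 29 | 402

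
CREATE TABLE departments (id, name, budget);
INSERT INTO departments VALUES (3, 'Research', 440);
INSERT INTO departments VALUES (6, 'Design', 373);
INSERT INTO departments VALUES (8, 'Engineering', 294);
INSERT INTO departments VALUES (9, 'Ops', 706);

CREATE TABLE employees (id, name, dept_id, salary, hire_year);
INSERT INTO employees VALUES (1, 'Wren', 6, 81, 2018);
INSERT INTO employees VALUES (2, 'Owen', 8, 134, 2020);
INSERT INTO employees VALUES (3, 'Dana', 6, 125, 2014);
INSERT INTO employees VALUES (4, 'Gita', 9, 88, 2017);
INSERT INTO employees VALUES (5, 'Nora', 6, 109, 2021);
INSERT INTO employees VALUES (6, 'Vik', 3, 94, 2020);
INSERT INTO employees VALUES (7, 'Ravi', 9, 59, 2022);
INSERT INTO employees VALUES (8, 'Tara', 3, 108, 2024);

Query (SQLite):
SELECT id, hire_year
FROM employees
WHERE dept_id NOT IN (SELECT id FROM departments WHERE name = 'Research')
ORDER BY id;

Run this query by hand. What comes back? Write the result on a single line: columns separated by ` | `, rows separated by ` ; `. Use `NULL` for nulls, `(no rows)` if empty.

Inner query: departments.id where name = 'Research'.
Outer: keep employees rows whose dept_id is not in that set.
Inner query → {3}

1 | 2018 ; 2 | 2020 ; 3 | 2014 ; 4 | 2017 ; 5 | 2021 ; 7 | 2022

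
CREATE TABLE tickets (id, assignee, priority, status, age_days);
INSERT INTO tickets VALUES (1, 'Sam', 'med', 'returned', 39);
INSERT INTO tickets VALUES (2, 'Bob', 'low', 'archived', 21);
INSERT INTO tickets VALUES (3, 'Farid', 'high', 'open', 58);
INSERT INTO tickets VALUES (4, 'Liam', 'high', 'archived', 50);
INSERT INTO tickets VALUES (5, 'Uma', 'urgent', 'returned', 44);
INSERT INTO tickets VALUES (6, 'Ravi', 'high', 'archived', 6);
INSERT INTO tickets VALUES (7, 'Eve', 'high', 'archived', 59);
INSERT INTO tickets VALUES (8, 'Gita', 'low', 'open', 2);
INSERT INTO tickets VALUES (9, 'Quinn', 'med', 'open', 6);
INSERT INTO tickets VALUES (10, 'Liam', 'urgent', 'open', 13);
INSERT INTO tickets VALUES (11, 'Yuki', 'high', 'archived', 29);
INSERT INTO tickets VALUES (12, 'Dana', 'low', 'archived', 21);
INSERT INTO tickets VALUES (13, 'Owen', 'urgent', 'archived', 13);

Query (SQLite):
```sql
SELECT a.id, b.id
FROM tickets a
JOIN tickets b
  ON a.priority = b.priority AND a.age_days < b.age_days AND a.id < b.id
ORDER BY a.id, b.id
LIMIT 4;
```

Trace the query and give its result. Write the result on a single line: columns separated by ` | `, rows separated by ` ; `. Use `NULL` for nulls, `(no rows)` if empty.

3 | 7 ; 4 | 7 ; 6 | 7 ; 6 | 11

Pairs (a,b) with same priority, a.age_days < b.age_days, a.id < b.id.
priority groups: high:{3,4,6,7,11} low:{2,8,12} med:{1,9} urgent:{5,10,13}
Ordered by (a.id, b.id); first 4.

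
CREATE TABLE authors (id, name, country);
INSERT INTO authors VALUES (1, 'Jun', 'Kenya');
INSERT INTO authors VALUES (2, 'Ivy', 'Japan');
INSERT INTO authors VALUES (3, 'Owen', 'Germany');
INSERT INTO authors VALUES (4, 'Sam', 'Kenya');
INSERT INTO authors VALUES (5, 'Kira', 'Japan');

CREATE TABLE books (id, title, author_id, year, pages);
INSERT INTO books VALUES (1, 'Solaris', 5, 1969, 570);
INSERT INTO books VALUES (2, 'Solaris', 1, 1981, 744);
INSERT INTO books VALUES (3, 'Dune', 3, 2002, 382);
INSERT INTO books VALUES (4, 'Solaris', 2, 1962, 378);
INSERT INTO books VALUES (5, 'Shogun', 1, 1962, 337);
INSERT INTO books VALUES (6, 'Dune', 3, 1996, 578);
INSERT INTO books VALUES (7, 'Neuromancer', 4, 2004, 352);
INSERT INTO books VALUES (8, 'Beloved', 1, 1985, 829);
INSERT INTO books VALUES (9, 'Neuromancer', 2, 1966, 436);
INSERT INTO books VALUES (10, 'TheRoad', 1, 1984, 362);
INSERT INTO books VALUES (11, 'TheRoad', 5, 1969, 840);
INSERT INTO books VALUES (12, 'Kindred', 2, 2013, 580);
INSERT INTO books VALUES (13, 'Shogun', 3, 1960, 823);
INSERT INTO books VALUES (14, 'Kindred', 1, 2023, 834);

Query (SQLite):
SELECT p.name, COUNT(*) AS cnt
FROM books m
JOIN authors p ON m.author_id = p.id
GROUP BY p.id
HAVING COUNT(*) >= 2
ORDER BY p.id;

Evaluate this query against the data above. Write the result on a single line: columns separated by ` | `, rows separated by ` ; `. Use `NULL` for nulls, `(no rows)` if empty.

Join each books row to its authors via author_id.
Group joined rows by authors.id; compute COUNT(*) per group.
HAVING: keep groups with count ≥ 2.
  1: ids {2, 5, 8, 10, 14} → COUNT(*)=5
  2: ids {4, 9, 12} → COUNT(*)=3
  3: ids {3, 6, 13} → COUNT(*)=3
  4: ids {7} → COUNT(*)=1
  5: ids {1, 11} → COUNT(*)=2

Jun | 5 ; Ivy | 3 ; Owen | 3 ; Kira | 2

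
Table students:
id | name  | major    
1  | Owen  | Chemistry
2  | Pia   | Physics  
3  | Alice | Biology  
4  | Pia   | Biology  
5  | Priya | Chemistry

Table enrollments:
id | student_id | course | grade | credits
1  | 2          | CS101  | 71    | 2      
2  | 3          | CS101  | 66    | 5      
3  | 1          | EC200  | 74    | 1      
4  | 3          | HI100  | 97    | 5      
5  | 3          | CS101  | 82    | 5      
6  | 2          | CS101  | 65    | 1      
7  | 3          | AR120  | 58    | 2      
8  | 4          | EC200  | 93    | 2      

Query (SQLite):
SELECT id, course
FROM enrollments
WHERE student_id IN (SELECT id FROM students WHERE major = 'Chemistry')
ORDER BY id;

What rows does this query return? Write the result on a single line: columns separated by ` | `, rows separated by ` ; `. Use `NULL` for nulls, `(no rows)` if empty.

Inner query: students.id where major = 'Chemistry'.
Outer: keep enrollments rows whose student_id is in that set.
Inner query → {1, 5}

3 | EC200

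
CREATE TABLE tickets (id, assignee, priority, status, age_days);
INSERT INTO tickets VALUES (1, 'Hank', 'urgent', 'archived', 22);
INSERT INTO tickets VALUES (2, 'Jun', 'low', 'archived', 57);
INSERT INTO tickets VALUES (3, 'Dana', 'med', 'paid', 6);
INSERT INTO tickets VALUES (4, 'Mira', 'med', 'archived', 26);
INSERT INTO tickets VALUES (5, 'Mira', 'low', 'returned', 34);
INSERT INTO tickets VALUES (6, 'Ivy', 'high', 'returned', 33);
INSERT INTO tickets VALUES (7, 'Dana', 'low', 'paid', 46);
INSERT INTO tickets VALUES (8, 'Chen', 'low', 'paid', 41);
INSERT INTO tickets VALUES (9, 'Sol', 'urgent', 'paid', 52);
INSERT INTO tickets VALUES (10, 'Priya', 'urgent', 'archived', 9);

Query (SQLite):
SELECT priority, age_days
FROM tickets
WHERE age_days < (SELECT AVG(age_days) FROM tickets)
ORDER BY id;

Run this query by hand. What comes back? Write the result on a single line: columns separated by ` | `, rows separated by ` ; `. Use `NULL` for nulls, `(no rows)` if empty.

Scalar subquery: AVG(age_days) over all tickets rows = 32.6.
Keep rows where age_days < that value.

urgent | 22 ; med | 6 ; med | 26 ; urgent | 9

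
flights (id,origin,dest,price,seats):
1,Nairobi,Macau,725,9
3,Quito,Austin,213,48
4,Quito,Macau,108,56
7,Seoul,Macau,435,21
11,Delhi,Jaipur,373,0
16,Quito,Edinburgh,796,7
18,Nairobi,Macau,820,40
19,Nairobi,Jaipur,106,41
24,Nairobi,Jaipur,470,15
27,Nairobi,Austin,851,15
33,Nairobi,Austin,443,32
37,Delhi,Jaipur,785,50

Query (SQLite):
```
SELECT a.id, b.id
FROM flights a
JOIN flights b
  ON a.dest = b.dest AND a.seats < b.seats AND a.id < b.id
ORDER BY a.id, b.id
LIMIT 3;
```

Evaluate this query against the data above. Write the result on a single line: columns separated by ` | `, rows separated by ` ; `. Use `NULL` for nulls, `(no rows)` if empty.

1 | 4 ; 1 | 7 ; 1 | 18

Pairs (a,b) with same dest, a.seats < b.seats, a.id < b.id.
dest groups: Austin:{3,27,33} Edinburgh:{16} Jaipur:{11,19,24,37} Macau:{1,4,7,18}
Ordered by (a.id, b.id); first 3.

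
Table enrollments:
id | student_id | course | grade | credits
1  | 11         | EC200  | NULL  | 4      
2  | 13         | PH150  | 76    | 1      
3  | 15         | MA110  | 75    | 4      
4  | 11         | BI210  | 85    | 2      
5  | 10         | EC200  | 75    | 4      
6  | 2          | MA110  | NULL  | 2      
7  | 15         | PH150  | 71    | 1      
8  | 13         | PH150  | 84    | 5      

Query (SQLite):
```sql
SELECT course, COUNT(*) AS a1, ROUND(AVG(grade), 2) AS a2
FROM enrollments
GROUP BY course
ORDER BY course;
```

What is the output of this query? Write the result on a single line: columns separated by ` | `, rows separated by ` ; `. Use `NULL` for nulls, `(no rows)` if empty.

Group enrollments by course.
Per group compute: COUNT(*), ROUND(AVG(grade), 2).
  BI210: ids {4} → COUNT(*)=1, ROUND(AVG(grade), 2)=85
  EC200: ids {1, 5} → COUNT(*)=2, ROUND(AVG(grade), 2)=75
  MA110: ids {3, 6} → COUNT(*)=2, ROUND(AVG(grade), 2)=75
  PH150: ids {2, 7, 8} → COUNT(*)=3, ROUND(AVG(grade), 2)=77

BI210 | 1 | 85 ; EC200 | 2 | 75 ; MA110 | 2 | 75 ; PH150 | 3 | 77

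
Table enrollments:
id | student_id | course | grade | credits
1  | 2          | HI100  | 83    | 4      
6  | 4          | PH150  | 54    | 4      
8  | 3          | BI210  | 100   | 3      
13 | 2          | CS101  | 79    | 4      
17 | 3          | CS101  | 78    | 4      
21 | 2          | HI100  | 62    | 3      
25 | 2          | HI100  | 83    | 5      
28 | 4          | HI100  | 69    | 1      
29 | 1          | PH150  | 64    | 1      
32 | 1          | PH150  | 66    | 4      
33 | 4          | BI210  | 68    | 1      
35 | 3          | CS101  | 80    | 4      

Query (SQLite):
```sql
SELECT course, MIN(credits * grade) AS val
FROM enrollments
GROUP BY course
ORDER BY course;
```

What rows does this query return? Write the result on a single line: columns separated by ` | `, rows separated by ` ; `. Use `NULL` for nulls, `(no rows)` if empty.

For each row compute credits * grade.
Group by course; take MIN of the expression per group.
  BI210: ids {8, 33} → MIN(credits * grade)=68
  CS101: ids {13, 17, 35} → MIN(credits * grade)=312
  HI100: ids {1, 21, 25, 28} → MIN(credits * grade)=69
  PH150: ids {6, 29, 32} → MIN(credits * grade)=64

BI210 | 68 ; CS101 | 312 ; HI100 | 69 ; PH150 | 64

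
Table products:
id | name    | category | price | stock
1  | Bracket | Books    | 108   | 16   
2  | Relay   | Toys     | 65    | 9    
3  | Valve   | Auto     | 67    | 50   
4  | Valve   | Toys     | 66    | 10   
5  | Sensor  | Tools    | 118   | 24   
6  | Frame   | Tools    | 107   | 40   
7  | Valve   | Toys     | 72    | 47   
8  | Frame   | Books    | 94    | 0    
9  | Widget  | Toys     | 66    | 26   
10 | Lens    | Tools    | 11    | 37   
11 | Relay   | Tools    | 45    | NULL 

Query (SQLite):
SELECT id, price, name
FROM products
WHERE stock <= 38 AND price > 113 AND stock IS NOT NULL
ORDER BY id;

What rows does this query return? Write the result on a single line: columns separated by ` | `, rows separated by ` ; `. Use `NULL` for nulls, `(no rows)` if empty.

5 | 118 | Sensor

stock <= 38: ids {1, 2, 4, 5, 8, 9, 10}
price > 113: ids {5}
stock IS NOT NULL: ids {1, 2, 3, 4, 5, 6, 7, 8, 9, 10}
Combine with AND.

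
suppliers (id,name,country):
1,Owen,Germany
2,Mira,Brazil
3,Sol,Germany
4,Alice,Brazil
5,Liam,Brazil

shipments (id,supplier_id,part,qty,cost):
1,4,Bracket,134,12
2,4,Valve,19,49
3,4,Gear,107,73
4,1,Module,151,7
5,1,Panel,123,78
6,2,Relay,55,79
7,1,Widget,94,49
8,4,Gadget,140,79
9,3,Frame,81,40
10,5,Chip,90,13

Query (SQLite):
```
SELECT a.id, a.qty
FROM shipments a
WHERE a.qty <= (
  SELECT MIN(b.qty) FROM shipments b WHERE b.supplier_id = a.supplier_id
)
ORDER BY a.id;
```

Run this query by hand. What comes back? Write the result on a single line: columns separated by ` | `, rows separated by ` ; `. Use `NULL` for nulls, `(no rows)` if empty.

2 | 19 ; 6 | 55 ; 7 | 94 ; 9 | 81 ; 10 | 90

For each shipments row a, compute MIN(qty) over rows sharing a.supplier_id.
Keep row a if a.qty <= that per-group MIN.
  supplier_id=1: MIN(qty) = 94
  supplier_id=2: MIN(qty) = 55
  supplier_id=3: MIN(qty) = 81
  supplier_id=4: MIN(qty) = 19
  supplier_id=5: MIN(qty) = 90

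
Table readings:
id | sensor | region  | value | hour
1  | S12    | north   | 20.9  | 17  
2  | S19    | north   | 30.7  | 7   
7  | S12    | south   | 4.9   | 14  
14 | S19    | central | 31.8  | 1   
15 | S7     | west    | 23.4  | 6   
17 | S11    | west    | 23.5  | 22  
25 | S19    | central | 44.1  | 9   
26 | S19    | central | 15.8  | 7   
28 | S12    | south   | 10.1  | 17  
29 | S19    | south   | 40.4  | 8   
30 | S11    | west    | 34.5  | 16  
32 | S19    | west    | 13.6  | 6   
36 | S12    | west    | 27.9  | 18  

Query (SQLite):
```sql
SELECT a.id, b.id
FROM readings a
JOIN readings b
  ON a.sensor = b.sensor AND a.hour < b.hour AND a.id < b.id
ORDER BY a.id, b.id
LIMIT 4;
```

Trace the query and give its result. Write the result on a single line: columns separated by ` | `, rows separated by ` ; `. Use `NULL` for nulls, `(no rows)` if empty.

1 | 36 ; 2 | 25 ; 2 | 29 ; 7 | 28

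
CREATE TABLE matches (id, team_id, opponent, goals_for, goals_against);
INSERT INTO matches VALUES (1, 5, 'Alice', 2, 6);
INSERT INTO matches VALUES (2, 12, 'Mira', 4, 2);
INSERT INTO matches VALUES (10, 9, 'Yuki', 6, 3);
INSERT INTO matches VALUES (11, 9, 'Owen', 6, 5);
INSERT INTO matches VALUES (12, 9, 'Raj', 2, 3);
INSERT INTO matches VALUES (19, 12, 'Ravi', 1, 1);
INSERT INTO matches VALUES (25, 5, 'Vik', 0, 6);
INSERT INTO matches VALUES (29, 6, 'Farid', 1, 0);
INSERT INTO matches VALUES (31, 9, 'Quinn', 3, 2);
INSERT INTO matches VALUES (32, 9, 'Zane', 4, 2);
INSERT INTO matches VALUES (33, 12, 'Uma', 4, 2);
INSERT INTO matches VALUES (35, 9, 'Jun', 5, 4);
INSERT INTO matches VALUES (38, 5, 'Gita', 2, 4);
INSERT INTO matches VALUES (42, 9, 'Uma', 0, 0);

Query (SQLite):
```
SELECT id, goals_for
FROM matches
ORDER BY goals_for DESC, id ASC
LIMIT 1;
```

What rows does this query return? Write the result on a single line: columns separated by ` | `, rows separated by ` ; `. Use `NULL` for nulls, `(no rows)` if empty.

10 | 6

Sort by goals_for desc, tiebreak id asc: (6, id=10), (6, id=11), (5, id=35), (4, id=2) …. Take first 1.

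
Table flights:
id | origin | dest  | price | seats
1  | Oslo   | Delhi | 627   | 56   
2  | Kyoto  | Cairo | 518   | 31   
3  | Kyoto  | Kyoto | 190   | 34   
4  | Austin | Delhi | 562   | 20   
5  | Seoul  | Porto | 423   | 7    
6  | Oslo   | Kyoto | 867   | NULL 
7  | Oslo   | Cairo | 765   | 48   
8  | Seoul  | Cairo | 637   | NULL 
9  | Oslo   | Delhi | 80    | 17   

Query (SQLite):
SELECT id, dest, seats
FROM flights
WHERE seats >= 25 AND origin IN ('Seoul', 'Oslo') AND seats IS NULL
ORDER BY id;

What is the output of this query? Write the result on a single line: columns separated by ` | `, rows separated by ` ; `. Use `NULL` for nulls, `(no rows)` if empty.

(no rows)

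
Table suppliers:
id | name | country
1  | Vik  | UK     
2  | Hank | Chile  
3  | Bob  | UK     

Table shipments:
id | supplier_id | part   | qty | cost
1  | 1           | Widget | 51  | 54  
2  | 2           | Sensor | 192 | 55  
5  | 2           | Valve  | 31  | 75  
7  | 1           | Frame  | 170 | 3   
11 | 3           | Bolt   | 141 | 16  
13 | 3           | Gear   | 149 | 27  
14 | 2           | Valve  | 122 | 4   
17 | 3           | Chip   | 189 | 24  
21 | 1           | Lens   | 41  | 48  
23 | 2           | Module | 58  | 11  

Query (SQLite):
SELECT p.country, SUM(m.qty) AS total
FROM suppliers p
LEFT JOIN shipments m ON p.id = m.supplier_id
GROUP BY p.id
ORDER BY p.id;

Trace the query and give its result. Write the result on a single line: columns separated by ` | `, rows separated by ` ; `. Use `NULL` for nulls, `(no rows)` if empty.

LEFT JOIN keeps every suppliers row; unmatched ones get NULL for shipments columns.
Group by suppliers.id and compute SUM(m.qty). SUM over an all-NULL group is NULL.
  1: ids {1, 7, 21} → SUM(m.qty)=262
  2: ids {2, 5, 14, 23} → SUM(m.qty)=403
  3: ids {11, 13, 17} → SUM(m.qty)=479

UK | 262 ; Chile | 403 ; UK | 479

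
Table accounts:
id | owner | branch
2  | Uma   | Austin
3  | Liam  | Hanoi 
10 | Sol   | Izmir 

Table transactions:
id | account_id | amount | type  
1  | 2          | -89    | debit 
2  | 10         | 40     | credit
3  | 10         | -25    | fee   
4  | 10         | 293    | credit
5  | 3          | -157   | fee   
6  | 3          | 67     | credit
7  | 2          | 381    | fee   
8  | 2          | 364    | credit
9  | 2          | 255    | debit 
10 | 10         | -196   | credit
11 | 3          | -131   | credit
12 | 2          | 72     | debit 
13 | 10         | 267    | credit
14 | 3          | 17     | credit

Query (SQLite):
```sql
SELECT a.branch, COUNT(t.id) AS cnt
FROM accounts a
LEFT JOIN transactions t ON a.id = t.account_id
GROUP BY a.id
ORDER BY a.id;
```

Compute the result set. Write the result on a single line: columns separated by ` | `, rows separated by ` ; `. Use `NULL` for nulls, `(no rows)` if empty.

Austin | 5 ; Hanoi | 4 ; Izmir | 5

LEFT JOIN keeps every accounts row; unmatched ones get NULL for transactions columns.
Group by accounts.id and compute COUNT(t.id). COUNT(col) of an all-NULL group is 0.
  2: ids {1, 7, 8, 9, 12} → COUNT(t.id)=5
  3: ids {5, 6, 11, 14} → COUNT(t.id)=4
  10: ids {2, 3, 4, 10, 13} → COUNT(t.id)=5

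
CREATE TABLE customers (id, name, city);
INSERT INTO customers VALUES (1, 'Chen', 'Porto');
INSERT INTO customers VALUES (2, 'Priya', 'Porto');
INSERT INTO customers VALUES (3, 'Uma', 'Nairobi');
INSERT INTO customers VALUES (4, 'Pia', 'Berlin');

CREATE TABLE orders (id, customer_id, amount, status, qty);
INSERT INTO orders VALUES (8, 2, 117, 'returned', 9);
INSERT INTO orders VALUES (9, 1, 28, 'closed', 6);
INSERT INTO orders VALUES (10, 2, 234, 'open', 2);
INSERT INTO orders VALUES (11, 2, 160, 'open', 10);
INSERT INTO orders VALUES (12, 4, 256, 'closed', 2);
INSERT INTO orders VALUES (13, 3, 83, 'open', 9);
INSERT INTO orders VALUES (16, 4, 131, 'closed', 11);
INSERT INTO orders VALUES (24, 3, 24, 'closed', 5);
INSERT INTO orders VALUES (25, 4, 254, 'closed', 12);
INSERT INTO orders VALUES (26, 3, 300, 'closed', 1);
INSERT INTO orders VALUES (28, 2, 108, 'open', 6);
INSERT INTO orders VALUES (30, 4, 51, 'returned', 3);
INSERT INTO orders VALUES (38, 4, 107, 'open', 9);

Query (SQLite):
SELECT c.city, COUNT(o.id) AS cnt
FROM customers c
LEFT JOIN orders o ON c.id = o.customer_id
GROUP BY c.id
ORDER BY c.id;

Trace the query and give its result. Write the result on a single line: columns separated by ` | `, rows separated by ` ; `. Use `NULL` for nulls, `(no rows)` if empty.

Porto | 1 ; Porto | 4 ; Nairobi | 3 ; Berlin | 5

LEFT JOIN keeps every customers row; unmatched ones get NULL for orders columns.
Group by customers.id and compute COUNT(o.id). COUNT(col) of an all-NULL group is 0.
  1: ids {9} → COUNT(o.id)=1
  2: ids {8, 10, 11, 28} → COUNT(o.id)=4
  3: ids {13, 24, 26} → COUNT(o.id)=3
  4: ids {12, 16, 25, 30, 38} → COUNT(o.id)=5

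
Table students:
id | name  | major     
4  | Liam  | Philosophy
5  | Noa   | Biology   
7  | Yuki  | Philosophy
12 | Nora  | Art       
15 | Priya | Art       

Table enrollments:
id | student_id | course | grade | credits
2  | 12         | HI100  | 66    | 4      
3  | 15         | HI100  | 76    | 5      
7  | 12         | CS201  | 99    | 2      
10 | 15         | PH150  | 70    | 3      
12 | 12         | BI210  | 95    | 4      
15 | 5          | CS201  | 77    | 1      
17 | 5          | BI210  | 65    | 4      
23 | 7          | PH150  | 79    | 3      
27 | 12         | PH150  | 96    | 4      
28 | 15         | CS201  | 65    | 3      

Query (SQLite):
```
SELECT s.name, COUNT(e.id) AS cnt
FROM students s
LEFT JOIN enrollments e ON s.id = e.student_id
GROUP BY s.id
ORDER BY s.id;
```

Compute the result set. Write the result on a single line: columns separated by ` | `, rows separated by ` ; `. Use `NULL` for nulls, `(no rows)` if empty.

LEFT JOIN keeps every students row; unmatched ones get NULL for enrollments columns.
Group by students.id and compute COUNT(e.id). COUNT(col) of an all-NULL group is 0.
  4: ids {—} → COUNT(e.id)=0
  5: ids {15, 17} → COUNT(e.id)=2
  7: ids {23} → COUNT(e.id)=1
  12: ids {2, 7, 12, 27} → COUNT(e.id)=4
  15: ids {3, 10, 28} → COUNT(e.id)=3

Liam | 0 ; Noa | 2 ; Yuki | 1 ; Nora | 4 ; Priya | 3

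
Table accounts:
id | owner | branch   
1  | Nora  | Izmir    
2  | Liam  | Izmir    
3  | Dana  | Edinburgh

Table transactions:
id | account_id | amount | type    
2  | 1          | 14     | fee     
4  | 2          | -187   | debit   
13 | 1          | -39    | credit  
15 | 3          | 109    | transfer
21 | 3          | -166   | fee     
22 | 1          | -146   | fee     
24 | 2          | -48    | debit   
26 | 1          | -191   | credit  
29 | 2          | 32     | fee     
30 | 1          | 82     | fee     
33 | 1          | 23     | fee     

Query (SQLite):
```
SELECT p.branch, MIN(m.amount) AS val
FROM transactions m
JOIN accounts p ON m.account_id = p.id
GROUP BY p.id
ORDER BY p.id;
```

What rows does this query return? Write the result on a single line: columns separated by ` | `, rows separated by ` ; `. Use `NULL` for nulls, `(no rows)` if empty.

Izmir | -191 ; Izmir | -187 ; Edinburgh | -166

Join each transactions row to its accounts via account_id.
Group joined rows by accounts.id; compute MIN(m.amount) per group.
  1: ids {2, 13, 22, 26, 30, 33} → MIN(m.amount)=-191
  2: ids {4, 24, 29} → MIN(m.amount)=-187
  3: ids {15, 21} → MIN(m.amount)=-166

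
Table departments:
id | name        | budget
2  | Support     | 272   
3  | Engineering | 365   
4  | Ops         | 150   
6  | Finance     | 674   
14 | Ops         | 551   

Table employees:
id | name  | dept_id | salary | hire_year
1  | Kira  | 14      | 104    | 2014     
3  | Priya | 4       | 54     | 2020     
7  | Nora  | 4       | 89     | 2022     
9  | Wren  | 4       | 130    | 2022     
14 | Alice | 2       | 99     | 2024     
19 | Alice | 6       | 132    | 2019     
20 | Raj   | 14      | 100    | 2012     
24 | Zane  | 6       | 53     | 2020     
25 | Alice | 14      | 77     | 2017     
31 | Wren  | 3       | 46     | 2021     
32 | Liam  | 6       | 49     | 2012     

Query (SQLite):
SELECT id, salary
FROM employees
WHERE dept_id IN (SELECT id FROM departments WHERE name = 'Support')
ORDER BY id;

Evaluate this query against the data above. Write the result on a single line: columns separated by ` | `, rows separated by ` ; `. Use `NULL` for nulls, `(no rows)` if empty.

14 | 99

Inner query: departments.id where name = 'Support'.
Outer: keep employees rows whose dept_id is in that set.
Inner query → {2}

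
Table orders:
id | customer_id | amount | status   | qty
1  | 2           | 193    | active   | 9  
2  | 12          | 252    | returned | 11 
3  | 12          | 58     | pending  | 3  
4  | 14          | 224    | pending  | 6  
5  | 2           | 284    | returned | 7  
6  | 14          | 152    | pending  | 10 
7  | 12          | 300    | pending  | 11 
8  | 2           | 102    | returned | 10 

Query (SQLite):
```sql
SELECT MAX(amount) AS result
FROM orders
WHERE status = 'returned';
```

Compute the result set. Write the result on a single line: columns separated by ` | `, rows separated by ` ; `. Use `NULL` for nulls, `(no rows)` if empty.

Rows where status='returned' → amount values: [252, 284, 102].
MAX of non-NULL values = 284.

284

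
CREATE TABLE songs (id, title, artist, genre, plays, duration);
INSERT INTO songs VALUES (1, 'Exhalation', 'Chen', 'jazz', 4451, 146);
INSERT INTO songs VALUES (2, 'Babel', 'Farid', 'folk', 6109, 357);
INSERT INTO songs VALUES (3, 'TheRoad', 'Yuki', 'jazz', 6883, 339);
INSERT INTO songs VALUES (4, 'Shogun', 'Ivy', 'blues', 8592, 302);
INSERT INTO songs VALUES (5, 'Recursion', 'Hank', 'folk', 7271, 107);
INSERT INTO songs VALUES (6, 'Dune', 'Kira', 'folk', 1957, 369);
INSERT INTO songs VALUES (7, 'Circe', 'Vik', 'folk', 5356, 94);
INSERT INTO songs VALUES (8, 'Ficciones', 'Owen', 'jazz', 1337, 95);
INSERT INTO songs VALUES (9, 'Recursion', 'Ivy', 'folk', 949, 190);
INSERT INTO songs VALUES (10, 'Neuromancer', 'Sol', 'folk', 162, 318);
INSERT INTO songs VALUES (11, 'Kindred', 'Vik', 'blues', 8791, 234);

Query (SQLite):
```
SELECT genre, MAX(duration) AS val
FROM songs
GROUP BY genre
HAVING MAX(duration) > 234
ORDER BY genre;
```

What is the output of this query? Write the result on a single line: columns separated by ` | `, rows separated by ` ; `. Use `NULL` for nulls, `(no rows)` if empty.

Partition songs by genre; compute MAX(duration) within each group.
HAVING: keep groups where MAX(duration) > 234.
  blues: ids {4, 11} → MAX(duration)=302
  folk: ids {2, 5, 6, 7, 9, 10} → MAX(duration)=369
  jazz: ids {1, 3, 8} → MAX(duration)=339

blues | 302 ; folk | 369 ; jazz | 339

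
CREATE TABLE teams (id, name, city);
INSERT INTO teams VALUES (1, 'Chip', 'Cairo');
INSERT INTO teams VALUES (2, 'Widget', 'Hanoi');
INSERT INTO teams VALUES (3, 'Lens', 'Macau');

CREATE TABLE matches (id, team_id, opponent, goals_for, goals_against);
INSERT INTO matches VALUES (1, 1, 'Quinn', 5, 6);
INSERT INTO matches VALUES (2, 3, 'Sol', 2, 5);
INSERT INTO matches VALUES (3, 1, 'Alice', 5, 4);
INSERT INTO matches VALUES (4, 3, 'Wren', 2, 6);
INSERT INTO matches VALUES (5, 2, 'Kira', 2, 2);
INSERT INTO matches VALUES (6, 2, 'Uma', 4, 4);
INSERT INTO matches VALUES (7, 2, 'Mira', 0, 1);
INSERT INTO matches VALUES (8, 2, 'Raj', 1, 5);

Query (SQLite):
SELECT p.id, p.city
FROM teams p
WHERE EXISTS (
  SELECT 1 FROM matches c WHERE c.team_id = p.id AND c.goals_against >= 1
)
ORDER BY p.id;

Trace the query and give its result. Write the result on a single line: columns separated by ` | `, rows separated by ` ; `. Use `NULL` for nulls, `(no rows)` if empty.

1 | Cairo ; 2 | Hanoi ; 3 | Macau

For each teams row, check whether any matches with matching team_id has goals_against >= 1.
Keep rows where that is true.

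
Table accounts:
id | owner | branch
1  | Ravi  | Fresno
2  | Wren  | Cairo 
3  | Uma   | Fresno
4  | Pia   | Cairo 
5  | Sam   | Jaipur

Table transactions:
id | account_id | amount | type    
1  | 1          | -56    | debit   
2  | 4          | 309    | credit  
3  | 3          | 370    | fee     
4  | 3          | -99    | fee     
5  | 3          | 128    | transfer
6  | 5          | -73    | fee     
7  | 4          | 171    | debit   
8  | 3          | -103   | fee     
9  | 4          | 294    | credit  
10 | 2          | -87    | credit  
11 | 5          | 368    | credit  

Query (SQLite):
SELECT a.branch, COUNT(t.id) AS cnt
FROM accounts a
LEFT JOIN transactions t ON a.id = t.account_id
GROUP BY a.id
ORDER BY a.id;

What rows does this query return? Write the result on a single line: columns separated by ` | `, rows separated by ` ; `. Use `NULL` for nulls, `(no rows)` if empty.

Fresno | 1 ; Cairo | 1 ; Fresno | 4 ; Cairo | 3 ; Jaipur | 2

LEFT JOIN keeps every accounts row; unmatched ones get NULL for transactions columns.
Group by accounts.id and compute COUNT(t.id). COUNT(col) of an all-NULL group is 0.
  1: ids {1} → COUNT(t.id)=1
  2: ids {10} → COUNT(t.id)=1
  3: ids {3, 4, 5, 8} → COUNT(t.id)=4
  4: ids {2, 7, 9} → COUNT(t.id)=3
  5: ids {6, 11} → COUNT(t.id)=2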